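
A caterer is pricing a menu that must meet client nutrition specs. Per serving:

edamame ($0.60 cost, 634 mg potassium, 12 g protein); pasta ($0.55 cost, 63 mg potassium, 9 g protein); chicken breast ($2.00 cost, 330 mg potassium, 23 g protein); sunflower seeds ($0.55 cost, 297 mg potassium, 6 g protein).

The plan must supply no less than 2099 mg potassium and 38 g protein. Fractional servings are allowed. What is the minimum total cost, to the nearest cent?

$1.99

edamame only: max(2099/634, 38/12) = 3.311 servings → $1.99.
pasta only: max(2099/63, 38/9) = 33.32 servings → $18.32.
chicken breast only: max(2099/330, 38/23) = 6.361 servings → $12.72.
sunflower seeds only: max(2099/297, 38/6) = 7.067 servings → $3.89.
edamame + pasta: the both-tight solution has a negative serving — not a feasible corner.
edamame + chicken breast: intersection lies outside the first quadrant.
edamame + sunflower seeds: intersection lies outside the first quadrant.
pasta + chicken breast with both targets exact would need a negative amount; discard.
pasta + sunflower seeds: the both-tight solution has a negative serving — not a feasible corner.
chicken breast + sunflower seeds with both targets exact would need a negative amount; discard.
So the least-cost plan costs $1.99.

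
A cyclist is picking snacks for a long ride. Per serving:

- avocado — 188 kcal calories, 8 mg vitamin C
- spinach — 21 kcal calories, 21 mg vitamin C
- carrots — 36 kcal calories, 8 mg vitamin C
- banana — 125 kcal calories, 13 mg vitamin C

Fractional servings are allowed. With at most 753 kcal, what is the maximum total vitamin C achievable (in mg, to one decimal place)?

Vitamin C per kcal: spinach 1, carrots 0.2222, banana 0.104, avocado 0.04255.
With no serving limits, spend the whole calories allowance on spinach: 753 kcal / 21 kcal × 21 mg = 753.0 mg.

753.0 mg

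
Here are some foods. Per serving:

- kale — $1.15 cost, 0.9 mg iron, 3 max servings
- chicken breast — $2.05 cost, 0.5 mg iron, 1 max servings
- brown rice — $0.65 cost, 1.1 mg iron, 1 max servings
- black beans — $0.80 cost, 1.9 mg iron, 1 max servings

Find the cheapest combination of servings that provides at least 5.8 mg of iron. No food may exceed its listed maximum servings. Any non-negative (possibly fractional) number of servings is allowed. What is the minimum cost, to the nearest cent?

Cost per mg of iron: black beans $0.4211, brown rice $0.5909, kale $1.2778, chicken breast $4.1000.
Take 1 serving of black beans: +1.9 mg iron for $0.80 (total $0.80, still need 3.9 mg).
Take 1 serving of brown rice: +1.1 mg iron for $0.65 (total $1.45, still need 2.8 mg).
Take 3 servings of kale: +2.7 mg iron for $3.45 (total $4.90, still need 0.1 mg).
Take 0.2 servings of chicken breast: +0.1 mg iron for $0.41 (total $5.31, still need 0.0 mg).
Filling from the cheapest source first is optimal under one linear minimum: $5.31.

$5.31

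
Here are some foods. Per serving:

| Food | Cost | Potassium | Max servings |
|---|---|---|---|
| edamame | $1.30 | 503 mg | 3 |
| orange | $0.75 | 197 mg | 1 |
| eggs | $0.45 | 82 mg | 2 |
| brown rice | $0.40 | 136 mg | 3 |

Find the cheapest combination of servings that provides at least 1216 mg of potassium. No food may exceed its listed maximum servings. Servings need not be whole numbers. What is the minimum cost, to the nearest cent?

$3.14

Cost per mg of potassium: edamame $0.0026, brown rice $0.0029, orange $0.0038, eggs $0.0055.
Take 2.417 servings of edamame: +1216.0 mg potassium for $3.14 (total $3.14, still need 0.0 mg).
Greedy by cheapest-per-mg is optimal for a single linear constraint, so the minimum cost is $3.14.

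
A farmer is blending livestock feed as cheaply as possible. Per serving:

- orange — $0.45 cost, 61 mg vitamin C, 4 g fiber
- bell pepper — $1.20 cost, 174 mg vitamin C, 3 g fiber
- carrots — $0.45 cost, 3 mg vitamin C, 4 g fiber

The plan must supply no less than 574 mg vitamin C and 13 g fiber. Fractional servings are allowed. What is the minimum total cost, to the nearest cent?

$3.99

For a min-cost LP with two ≥-constraints, a basic feasible solution has at most two positive variables.
orange only: max(574/61, 13/4) = 9.41 servings → $4.23.
bell pepper only: max(574/174, 13/3) = 4.333 servings → $5.20.
carrots only: max(574/3, 13/4) = 191.3 servings → $86.10.
orange + bell pepper with both tight: 1.053 servings and 2.93 servings → $3.99.
orange + carrots with both targets exact would need a negative amount; discard.
bell pepper + carrots with both tight: 3.285 servings and 0.786 servings → $4.30.
Cheapest feasible corner: $3.99.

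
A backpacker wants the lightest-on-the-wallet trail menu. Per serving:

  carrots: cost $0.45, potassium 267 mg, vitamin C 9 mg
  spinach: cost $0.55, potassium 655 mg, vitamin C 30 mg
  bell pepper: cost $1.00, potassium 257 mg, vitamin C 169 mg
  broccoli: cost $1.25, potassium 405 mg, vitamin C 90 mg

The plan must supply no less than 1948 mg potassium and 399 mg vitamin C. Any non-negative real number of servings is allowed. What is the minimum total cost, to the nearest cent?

$3.18

A basic optimal solution has at most two foods positive. Try each food alone and each pair with both targets met exactly.
carrots only: max(1948/267, 399/9) = 44.33 servings → $19.95.
spinach only: max(1948/655, 399/30) = 13.3 servings → $7.32.
bell pepper only: max(1948/257, 399/169) = 7.58 servings → $7.58.
broccoli only: max(1948/405, 399/90) = 4.81 servings → $6.01.
carrots + spinach: intersection lies outside the first quadrant.
carrots + bell pepper with both tight: 5.295 servings and 2.079 servings → $4.46.
carrots + broccoli with both tight: 0.6733 servings and 4.366 servings → $5.76.
spinach + bell pepper with both tight: 2.201 servings and 1.97 servings → $3.18.
spinach + broccoli with both tight: 0.2933 servings and 4.336 servings → $5.58.
bell pepper + broccoli: intersection lies outside the first quadrant.
Cheapest feasible corner: $3.18.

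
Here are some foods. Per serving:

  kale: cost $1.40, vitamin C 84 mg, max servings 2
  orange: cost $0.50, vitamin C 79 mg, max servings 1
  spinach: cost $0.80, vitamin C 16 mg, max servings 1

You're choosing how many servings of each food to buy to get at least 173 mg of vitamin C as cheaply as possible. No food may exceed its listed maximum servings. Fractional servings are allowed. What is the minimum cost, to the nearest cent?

Cost per mg of vitamin C: orange $0.0063, kale $0.0167, spinach $0.0500.
Take 1 serving of orange: +79.0 mg vitamin C for $0.50 (total $0.50, still need 94.0 mg).
Take 1.119 servings of kale: +94.0 mg vitamin C for $1.57 (total $2.07, still need 0.0 mg).
Greedy by cheapest-per-mg is optimal for a single linear constraint, so the minimum cost is $2.07.

$2.07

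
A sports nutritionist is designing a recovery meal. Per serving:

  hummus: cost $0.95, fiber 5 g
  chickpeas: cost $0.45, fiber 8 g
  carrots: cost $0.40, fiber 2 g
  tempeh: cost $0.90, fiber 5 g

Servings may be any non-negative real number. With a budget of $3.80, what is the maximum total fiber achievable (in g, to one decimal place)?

67.6 g

Fiber per dollar: chickpeas 17.78, tempeh 5.556, hummus 5.263, carrots 5.
With no serving limits, spend the whole cost allowance on chickpeas: $3.80 / $0.45 × 8 g = 67.6 g.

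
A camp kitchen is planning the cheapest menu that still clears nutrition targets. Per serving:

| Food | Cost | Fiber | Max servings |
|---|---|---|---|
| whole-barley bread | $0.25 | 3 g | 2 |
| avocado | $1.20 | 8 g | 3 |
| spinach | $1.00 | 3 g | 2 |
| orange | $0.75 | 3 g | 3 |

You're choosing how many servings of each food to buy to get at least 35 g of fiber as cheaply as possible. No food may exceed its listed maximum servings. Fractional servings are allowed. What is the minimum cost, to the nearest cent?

$5.35

Cost per g of fiber: whole-barley bread $0.0833, avocado $0.1500, orange $0.2500, spinach $0.3333.
Take 2 servings of whole-barley bread: +6.0 g fiber for $0.50 (total $0.50, still need 29.0 g).
Take 3 servings of avocado: +24.0 g fiber for $3.60 (total $4.10, still need 5.0 g).
Take 1.667 servings of orange: +5.0 g fiber for $1.25 (total $5.35, still need 0.0 g).
Greedy by cheapest-per-g is optimal for a single linear constraint, so the minimum cost is $5.35.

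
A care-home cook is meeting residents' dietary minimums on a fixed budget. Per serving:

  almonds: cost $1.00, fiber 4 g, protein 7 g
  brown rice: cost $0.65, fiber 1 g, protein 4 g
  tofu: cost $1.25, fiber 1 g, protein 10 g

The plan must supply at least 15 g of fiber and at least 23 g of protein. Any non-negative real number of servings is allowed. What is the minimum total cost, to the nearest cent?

$3.75

This is a tiny linear program; its minimum lies at a vertex of the feasible set. List the vertices and price them.
almonds only: max(15/4, 23/7) = 3.75 servings → $3.75.
brown rice only: max(15/1, 23/4) = 15 servings → $9.75.
tofu only: max(15/1, 23/10) = 15 servings → $18.75.
almonds + brown rice with both targets exact would need a negative amount; discard.
almonds + tofu with both targets exact would need a negative amount; discard.
brown rice + tofu with both targets exact would need a negative amount; discard.
Cheapest feasible corner: $3.75.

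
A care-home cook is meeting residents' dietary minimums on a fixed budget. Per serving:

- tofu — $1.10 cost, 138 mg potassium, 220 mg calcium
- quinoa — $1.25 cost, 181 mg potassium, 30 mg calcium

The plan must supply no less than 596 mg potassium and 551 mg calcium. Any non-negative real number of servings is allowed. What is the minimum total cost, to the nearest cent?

$4.45

With two linear requirements the optimum uses one or two foods; enumerate the corners.
tofu only: max(596/138, 551/220) = 4.319 servings → $4.75.
quinoa only: max(596/181, 551/30) = 18.37 servings → $22.96.
tofu + quinoa with both tight: 2.294 servings and 1.544 servings → $4.45.
So the least-cost plan costs $4.45.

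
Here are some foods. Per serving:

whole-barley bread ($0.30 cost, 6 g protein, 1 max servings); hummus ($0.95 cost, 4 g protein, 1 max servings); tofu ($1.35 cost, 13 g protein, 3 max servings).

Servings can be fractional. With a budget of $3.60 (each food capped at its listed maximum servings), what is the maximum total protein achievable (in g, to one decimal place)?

37.8 g

Protein per dollar: whole-barley bread 20, tofu 9.63, hummus 4.211.
Take 1 serving of whole-barley bread: spends $0.30, +6.0 g protein (running total 6.0 g).
Take 2.444 servings of tofu: spends $3.30, +31.8 g protein (running total 37.8 g).
Greedy by best ratio exhausts the cost allowance optimally: 37.8 g.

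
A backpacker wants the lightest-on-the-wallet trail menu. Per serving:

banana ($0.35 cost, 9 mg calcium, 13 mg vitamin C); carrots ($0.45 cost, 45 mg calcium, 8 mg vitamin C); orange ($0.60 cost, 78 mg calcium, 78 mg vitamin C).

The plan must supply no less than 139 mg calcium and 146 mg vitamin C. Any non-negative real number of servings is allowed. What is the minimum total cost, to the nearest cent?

Minimising a linear cost over {calcium ≥ 139, vitamin C ≥ 146, servings ≥ 0} — the optimum is at a vertex, using one or two foods.
banana only: max(139/9, 146/13) = 15.44 servings → $5.41.
carrots only: max(139/45, 146/8) = 18.25 servings → $8.21.
orange only: max(139/78, 146/78) = 1.872 servings → $1.12.
banana + carrots with both tight: 10.64 servings and 0.961 servings → $4.16.
banana + orange with both tight: 1.75 servings and 1.58 servings → $1.56.
carrots + orange with both targets exact would need a negative amount; discard.
The minimum over all feasible corners is $1.12.

$1.12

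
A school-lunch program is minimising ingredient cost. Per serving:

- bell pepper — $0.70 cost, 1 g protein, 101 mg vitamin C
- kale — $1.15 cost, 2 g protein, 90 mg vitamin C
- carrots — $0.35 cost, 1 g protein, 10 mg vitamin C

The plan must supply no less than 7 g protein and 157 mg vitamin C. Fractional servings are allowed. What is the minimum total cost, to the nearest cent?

$2.78

Two binding constraints pin down two serving amounts, so the optimal mix uses at most two foods. The candidates are each food alone (scaled to the tighter of protein/vitamin C) and each pair with both constraints tight.
bell pepper only: max(7/1, 157/101) = 7 servings → $4.90.
kale only: max(7/2, 157/90) = 3.5 servings → $4.03.
carrots only: max(7/1, 157/10) = 15.7 servings → $5.50.
bell pepper + kale: intersection lies outside the first quadrant.
bell pepper + carrots with both tight: 0.956 servings and 6.044 servings → $2.78.
kale + carrots with both tight: 1.243 servings and 4.514 servings → $3.01.
Cheapest feasible corner: $2.78.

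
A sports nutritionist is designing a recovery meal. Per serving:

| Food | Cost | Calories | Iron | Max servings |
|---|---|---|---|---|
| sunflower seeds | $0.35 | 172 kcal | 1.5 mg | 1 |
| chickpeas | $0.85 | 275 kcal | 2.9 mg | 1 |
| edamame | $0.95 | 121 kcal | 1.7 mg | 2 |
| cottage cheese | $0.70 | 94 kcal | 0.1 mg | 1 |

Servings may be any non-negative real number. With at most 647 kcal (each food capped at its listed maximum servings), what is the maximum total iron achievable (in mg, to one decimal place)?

Iron per kcal: edamame 0.01405, chickpeas 0.01055, sunflower seeds 0.008721, cottage cheese 0.001064.
Take 2 servings of edamame: uses 242 kcal, +3.4 mg iron (running total 3.4 mg).
Take 1 serving of chickpeas: uses 275 kcal, +2.9 mg iron (running total 6.3 mg).
Take 0.7558 servings of sunflower seeds: uses 130 kcal, +1.1 mg iron (running total 7.4 mg).
Greedy by best ratio exhausts the calories allowance optimally: 7.4 mg.

7.4 mg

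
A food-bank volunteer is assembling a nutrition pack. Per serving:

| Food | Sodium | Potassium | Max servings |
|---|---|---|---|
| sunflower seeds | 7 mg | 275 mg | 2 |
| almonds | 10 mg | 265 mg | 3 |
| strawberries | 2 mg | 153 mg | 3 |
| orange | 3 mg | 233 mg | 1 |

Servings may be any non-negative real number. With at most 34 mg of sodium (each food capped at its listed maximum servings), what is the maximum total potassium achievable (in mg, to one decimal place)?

Potassium per mg sodium: orange 77.67, strawberries 76.5, sunflower seeds 39.29, almonds 26.5.
Take 1 serving of orange: uses 3 mg sodium, +233.0 mg potassium (running total 233.0 mg).
Take 3 servings of strawberries: uses 6 mg sodium, +459.0 mg potassium (running total 692.0 mg).
Take 2 servings of sunflower seeds: uses 14 mg sodium, +550.0 mg potassium (running total 1242.0 mg).
Take 1.1 servings of almonds: uses 11 mg sodium, +291.5 mg potassium (running total 1533.5 mg).
Greedy by best ratio exhausts the sodium allowance optimally: 1533.5 mg.

1533.5 mg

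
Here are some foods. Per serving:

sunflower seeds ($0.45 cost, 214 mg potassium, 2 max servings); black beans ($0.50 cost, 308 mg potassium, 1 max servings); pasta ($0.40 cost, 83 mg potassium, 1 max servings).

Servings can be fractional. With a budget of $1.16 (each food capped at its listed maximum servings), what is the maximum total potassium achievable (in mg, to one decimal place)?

621.9 mg

Potassium per dollar: black beans 616, sunflower seeds 475.6, pasta 207.5.
Take 1 serving of black beans: spends $0.50, +308.0 mg potassium (running total 308.0 mg).
Take 1.467 servings of sunflower seeds: spends $0.66, +313.9 mg potassium (running total 621.9 mg).
Filling greedily by potassium-per-dollar is optimal for one linear limit, giving 621.9 mg.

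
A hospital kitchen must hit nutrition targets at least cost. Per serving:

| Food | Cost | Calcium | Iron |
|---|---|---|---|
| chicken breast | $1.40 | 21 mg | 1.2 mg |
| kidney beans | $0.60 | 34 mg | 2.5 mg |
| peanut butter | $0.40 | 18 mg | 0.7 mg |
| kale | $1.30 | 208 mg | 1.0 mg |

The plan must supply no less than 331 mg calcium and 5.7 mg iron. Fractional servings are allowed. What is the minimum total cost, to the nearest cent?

$2.75

A basic optimal solution has at most two foods positive. Try each food alone and each pair with both targets met exactly.
chicken breast only: max(331/21, 5.7/1.2) = 15.76 servings → $22.07.
kidney beans only: max(331/34, 5.7/2.5) = 9.735 servings → $5.84.
peanut butter only: max(331/18, 5.7/0.7) = 18.39 servings → $7.36.
kale only: max(331/208, 5.7/1.0) = 5.7 servings → $7.41.
chicken breast + kidney beans: the both-tight solution has a negative serving — not a feasible corner.
chicken breast + peanut butter: intersection lies outside the first quadrant.
chicken breast + kale with both tight: 3.738 servings and 1.214 servings → $6.81.
kidney beans + peanut butter: the both-tight solution has a negative serving — not a feasible corner.
kidney beans + kale with both tight: 1.758 servings and 1.304 servings → $2.75.
peanut butter + kale with both tight: 6.697 servings and 1.012 servings → $3.99.
Cheapest feasible corner: $2.75.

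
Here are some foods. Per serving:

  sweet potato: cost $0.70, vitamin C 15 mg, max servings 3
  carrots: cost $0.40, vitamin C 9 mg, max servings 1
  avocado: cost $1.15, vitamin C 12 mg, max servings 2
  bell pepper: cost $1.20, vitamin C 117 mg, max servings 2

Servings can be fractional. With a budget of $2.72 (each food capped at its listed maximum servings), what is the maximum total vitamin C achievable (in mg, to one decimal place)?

Vitamin C per dollar: bell pepper 97.5, carrots 22.5, sweet potato 21.43, avocado 10.43.
Take 2 servings of bell pepper: spends $2.40, +234.0 mg vitamin C (running total 234.0 mg).
Take 0.8 servings of carrots: spends $0.32, +7.2 mg vitamin C (running total 241.2 mg).
Greedy by best ratio exhausts the cost allowance optimally: 241.2 mg.

241.2 mg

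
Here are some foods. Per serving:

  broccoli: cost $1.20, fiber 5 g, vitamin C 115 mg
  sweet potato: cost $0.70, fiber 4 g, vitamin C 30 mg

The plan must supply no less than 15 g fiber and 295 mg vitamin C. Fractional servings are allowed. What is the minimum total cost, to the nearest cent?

$3.39

Check every corner: each single food scaled to meet both minima, and each pair solved so both constraints bind.
broccoli only: max(15/5, 295/115) = 3 servings → $3.60.
sweet potato only: max(15/4, 295/30) = 9.833 servings → $6.88.
broccoli + sweet potato with both tight: 2.355 servings and 0.8065 servings → $3.39.
Cheapest feasible corner: $3.39.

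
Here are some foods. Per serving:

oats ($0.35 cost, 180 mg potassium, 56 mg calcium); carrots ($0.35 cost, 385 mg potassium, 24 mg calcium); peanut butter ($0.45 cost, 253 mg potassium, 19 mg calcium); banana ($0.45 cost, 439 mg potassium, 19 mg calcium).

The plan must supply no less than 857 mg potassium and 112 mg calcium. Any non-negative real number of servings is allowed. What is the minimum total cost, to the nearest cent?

With two linear requirements the optimum uses one or two foods; enumerate the corners.
oats only: max(857/180, 112/56) = 4.761 servings → $1.67.
carrots only: max(857/385, 112/24) = 4.667 servings → $1.63.
peanut butter only: max(857/253, 112/19) = 5.895 servings → $2.65.
banana only: max(857/439, 112/19) = 5.895 servings → $2.65.
oats + carrots with both tight: 1.308 servings and 1.614 servings → $1.02.
oats + peanut butter with both tight: 1.121 servings and 2.59 servings → $1.56.
oats + banana with both tight: 1.554 servings and 1.315 servings → $1.14.
carrots + peanut butter: the both-tight solution has a negative serving — not a feasible corner.
carrots + banana with both targets exact would need a negative amount; discard.
peanut butter + banana: intersection lies outside the first quadrant.
Cheapest feasible corner: $1.02.

$1.02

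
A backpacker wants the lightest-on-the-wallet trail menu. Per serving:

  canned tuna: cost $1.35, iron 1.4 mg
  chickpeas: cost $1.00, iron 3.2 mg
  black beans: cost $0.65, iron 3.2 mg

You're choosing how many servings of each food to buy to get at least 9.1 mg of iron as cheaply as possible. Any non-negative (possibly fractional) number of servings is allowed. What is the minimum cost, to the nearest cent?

$1.85

Cost per mg of iron: black beans $0.2031, chickpeas $0.3125, canned tuna $0.9643.
With no serving limits, use only black beans: 9.1 mg / 3.2 mg = 2.844 servings × $0.65 = $1.85.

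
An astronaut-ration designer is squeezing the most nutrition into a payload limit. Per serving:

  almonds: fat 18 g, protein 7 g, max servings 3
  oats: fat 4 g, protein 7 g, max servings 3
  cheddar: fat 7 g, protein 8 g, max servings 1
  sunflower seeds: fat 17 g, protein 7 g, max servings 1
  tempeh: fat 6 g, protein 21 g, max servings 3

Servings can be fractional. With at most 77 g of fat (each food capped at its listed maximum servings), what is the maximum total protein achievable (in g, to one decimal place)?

Protein per g fat: tempeh 3.5, oats 1.75, cheddar 1.143, sunflower seeds 0.4118, almonds 0.3889.
Take 3 servings of tempeh: uses 18 g fat, +63.0 g protein (running total 63.0 g).
Take 3 servings of oats: uses 12 g fat, +21.0 g protein (running total 84.0 g).
Take 1 serving of cheddar: uses 7 g fat, +8.0 g protein (running total 92.0 g).
Take 1 serving of sunflower seeds: uses 17 g fat, +7.0 g protein (running total 99.0 g).
Take 1.278 servings of almonds: uses 23 g fat, +8.9 g protein (running total 107.9 g).
Filling greedily by protein-per-g fat is optimal for one linear limit, giving 107.9 g.

107.9 g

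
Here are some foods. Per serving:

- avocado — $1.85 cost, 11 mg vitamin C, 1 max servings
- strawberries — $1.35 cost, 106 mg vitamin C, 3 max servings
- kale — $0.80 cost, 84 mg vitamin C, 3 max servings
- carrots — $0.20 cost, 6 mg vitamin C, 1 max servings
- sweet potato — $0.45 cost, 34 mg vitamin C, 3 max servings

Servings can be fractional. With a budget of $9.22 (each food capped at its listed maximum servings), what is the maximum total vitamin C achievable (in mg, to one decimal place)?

685.3 mg

Vitamin C per dollar: kale 105, strawberries 78.52, sweet potato 75.56, carrots 30, avocado 5.946.
Take 3 servings of kale: spends $2.40, +252.0 mg vitamin C (running total 252.0 mg).
Take 3 servings of strawberries: spends $4.05, +318.0 mg vitamin C (running total 570.0 mg).
Take 3 servings of sweet potato: spends $1.35, +102.0 mg vitamin C (running total 672.0 mg).
Take 1 serving of carrots: spends $0.20, +6.0 mg vitamin C (running total 678.0 mg).
Take 0.6595 servings of avocado: spends $1.22, +7.3 mg vitamin C (running total 685.3 mg).
Greedy by best ratio exhausts the cost allowance optimally: 685.3 mg.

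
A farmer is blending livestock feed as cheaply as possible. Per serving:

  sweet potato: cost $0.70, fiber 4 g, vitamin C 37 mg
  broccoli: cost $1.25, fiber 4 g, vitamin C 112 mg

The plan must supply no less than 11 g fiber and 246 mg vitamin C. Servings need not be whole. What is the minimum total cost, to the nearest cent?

An LP optimum is at a vertex; with two nutrient constraints at most two foods are used. Check each candidate.
sweet potato only: max(11/4, 246/37) = 6.649 servings → $4.65.
broccoli only: max(11/4, 246/112) = 2.75 servings → $3.44.
sweet potato + broccoli with both tight: 0.8267 servings and 1.923 servings → $2.98.
The minimum over all feasible corners is $2.98.

$2.98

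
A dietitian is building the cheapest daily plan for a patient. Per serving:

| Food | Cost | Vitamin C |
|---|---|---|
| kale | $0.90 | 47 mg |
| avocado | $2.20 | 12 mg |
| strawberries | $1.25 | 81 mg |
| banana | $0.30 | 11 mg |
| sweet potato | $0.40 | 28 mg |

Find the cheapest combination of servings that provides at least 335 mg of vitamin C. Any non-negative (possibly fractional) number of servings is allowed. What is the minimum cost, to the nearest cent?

Cost per mg of vitamin C: sweet potato $0.0143, strawberries $0.0154, kale $0.0191, banana $0.0273, avocado $0.1833.
With no serving limits, use only sweet potato: 335 mg / 28 mg = 11.96 servings × $0.40 = $4.79.

$4.79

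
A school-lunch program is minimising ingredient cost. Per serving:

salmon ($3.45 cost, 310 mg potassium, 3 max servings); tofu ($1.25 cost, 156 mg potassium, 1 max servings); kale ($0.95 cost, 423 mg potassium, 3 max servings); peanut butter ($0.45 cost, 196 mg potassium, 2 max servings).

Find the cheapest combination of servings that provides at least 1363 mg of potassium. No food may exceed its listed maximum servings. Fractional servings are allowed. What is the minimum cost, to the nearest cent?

Cost per mg of potassium: kale $0.0022, peanut butter $0.0023, tofu $0.0080, salmon $0.0111.
Take 3 servings of kale: +1269.0 mg potassium for $2.85 (total $2.85, still need 94.0 mg).
Take 0.4796 servings of peanut butter: +94.0 mg potassium for $0.22 (total $3.07, still need 0.0 mg).
Filling from the cheapest source first is optimal under one linear minimum: $3.07.

$3.07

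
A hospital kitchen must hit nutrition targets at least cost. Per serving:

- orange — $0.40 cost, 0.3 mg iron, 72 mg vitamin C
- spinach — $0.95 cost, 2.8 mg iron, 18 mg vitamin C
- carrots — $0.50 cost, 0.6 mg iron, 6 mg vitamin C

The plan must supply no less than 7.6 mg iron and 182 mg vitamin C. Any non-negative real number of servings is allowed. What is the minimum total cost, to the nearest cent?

At the optimum either one food covers both requirements or two foods hit both targets exactly; no other combination can be cheaper.
orange only: max(7.6/0.3, 182/72) = 25.33 servings → $10.13.
spinach only: max(7.6/2.8, 182/18) = 10.11 servings → $9.61.
carrots only: max(7.6/0.6, 182/6) = 30.33 servings → $15.17.
orange + spinach with both tight: 1.9 servings and 2.511 servings → $3.15.
orange + carrots with both tight: 1.536 servings and 11.9 servings → $6.56.
spinach + carrots: the both-tight solution has a negative serving — not a feasible corner.
Cheapest feasible corner: $3.15.

$3.15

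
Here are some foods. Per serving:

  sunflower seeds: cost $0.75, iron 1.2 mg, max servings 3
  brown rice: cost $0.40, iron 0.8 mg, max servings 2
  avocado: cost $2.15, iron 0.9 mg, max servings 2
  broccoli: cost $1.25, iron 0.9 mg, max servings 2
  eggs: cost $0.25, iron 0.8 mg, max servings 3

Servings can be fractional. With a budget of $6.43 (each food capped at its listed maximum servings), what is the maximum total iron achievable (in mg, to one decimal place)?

9.5 mg

Iron per dollar: eggs 3.2, brown rice 2, sunflower seeds 1.6, broccoli 0.72, avocado 0.4186.
Take 3 servings of eggs: spends $0.75, +2.4 mg iron (running total 2.4 mg).
Take 2 servings of brown rice: spends $0.80, +1.6 mg iron (running total 4.0 mg).
Take 3 servings of sunflower seeds: spends $2.25, +3.6 mg iron (running total 7.6 mg).
Take 2 servings of broccoli: spends $2.50, +1.8 mg iron (running total 9.4 mg).
Take 0.06047 servings of avocado: spends $0.13, +0.1 mg iron (running total 9.5 mg).
Greedy by best ratio exhausts the cost allowance optimally: 9.5 mg.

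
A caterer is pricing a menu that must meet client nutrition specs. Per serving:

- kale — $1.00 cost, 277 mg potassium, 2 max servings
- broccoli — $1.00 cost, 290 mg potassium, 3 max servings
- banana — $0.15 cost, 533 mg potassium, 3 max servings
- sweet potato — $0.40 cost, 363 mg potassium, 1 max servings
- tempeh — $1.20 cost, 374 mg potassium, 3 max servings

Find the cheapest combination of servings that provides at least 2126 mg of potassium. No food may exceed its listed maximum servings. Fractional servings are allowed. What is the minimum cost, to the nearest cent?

$1.38

Cost per mg of potassium: banana $0.0003, sweet potato $0.0011, tempeh $0.0032, broccoli $0.0034, kale $0.0036.
Take 3 servings of banana: +1599.0 mg potassium for $0.45 (total $0.45, still need 527.0 mg).
Take 1 serving of sweet potato: +363.0 mg potassium for $0.40 (total $0.85, still need 164.0 mg).
Take 0.4385 servings of tempeh: +164.0 mg potassium for $0.53 (total $1.38, still need 0.0 mg).
Greedy by cheapest-per-mg is optimal for a single linear constraint, so the minimum cost is $1.38.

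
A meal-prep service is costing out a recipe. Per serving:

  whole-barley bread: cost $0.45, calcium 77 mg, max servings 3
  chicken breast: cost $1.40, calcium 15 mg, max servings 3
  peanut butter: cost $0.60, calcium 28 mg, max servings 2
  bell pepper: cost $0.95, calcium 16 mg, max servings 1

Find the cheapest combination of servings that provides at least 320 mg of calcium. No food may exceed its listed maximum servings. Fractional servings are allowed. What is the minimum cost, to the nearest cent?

Cost per mg of calcium: whole-barley bread $0.0058, peanut butter $0.0214, bell pepper $0.0594, chicken breast $0.0933.
Take 3 servings of whole-barley bread: +231.0 mg calcium for $1.35 (total $1.35, still need 89.0 mg).
Take 2 servings of peanut butter: +56.0 mg calcium for $1.20 (total $2.55, still need 33.0 mg).
Take 1 serving of bell pepper: +16.0 mg calcium for $0.95 (total $3.50, still need 17.0 mg).
Take 1.133 servings of chicken breast: +17.0 mg calcium for $1.59 (total $5.09, still need 0.0 mg).
Filling from the cheapest source first is optimal under one linear minimum: $5.09.

$5.09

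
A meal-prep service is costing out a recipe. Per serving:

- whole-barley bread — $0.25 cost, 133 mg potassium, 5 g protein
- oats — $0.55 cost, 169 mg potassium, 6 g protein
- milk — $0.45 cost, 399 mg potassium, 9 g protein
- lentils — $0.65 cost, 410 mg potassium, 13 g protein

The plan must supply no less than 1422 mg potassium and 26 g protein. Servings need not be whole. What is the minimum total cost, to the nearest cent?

$1.60

whole-barley bread only: max(1422/133, 26/5) = 10.69 servings → $2.67.
oats only: max(1422/169, 26/6) = 8.414 servings → $4.63.
milk only: max(1422/399, 26/9) = 3.564 servings → $1.60.
lentils only: max(1422/410, 26/13) = 3.468 servings → $2.25.
whole-barley bread + oats: intersection lies outside the first quadrant.
whole-barley bread + milk: the both-tight solution has a negative serving — not a feasible corner.
whole-barley bread + lentils with both targets exact would need a negative amount; discard.
oats + milk: intersection lies outside the first quadrant.
oats + lentils: the both-tight solution has a negative serving — not a feasible corner.
milk + lentils: the both-tight solution has a negative serving — not a feasible corner.
Cheapest feasible corner: $1.60.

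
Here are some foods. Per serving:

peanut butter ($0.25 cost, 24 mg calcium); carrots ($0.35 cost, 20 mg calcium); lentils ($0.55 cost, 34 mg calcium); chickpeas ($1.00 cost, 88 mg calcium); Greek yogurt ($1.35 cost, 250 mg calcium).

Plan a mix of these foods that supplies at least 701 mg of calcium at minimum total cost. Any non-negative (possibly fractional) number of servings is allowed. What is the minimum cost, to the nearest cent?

Cost per mg of calcium: Greek yogurt $0.0054, peanut butter $0.0104, chickpeas $0.0114, lentils $0.0162, carrots $0.0175.
With no serving limits, use only Greek yogurt: 701 mg / 250 mg = 2.804 servings × $1.35 = $3.79.

$3.79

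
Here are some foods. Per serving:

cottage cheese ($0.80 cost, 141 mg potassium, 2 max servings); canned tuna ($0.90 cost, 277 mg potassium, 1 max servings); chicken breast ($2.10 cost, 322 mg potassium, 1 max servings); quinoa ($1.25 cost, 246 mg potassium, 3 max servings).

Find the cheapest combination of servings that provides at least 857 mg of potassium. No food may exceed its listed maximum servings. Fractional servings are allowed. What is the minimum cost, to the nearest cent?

Cost per mg of potassium: canned tuna $0.0032, quinoa $0.0051, cottage cheese $0.0057, chicken breast $0.0065.
Take 1 serving of canned tuna: +277.0 mg potassium for $0.90 (total $0.90, still need 580.0 mg).
Take 2.358 servings of quinoa: +580.0 mg potassium for $2.95 (total $3.85, still need 0.0 mg).
Greedy by cheapest-per-mg is optimal for a single linear constraint, so the minimum cost is $3.85.

$3.85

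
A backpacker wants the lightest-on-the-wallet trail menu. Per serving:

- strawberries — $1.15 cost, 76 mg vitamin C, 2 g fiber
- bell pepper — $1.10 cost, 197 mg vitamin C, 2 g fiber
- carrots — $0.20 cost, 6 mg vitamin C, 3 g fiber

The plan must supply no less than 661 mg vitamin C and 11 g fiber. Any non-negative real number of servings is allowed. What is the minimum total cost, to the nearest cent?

$3.93

A basic optimal solution has at most two foods positive. Try each food alone and each pair with both targets met exactly.
strawberries only: max(661/76, 11/2) = 8.697 servings → $10.00.
bell pepper only: max(661/197, 11/2) = 5.5 servings → $6.05.
carrots only: max(661/6, 11/3) = 110.2 servings → $22.03.
strawberries + bell pepper with both tight: 3.492 servings and 2.008 servings → $6.22.
strawberries + carrots: the both-tight solution has a negative serving — not a feasible corner.
bell pepper + carrots with both tight: 3.311 servings and 1.459 servings → $3.93.
The minimum over all feasible corners is $3.93.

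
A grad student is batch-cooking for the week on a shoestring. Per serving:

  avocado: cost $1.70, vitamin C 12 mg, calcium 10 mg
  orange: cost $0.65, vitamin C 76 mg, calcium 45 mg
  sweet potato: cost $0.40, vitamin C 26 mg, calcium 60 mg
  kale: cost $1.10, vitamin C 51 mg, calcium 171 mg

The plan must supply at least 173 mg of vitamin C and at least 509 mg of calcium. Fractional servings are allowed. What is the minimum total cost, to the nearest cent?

$3.31

With two linear requirements the optimum uses one or two foods; enumerate the corners.
avocado only: max(173/12, 509/10) = 50.9 servings → $86.53.
orange only: max(173/76, 509/45) = 11.31 servings → $7.35.
sweet potato only: max(173/26, 509/60) = 8.483 servings → $3.39.
kale only: max(173/51, 509/171) = 3.392 servings → $3.73.
avocado + orange: intersection lies outside the first quadrant.
avocado + sweet potato with both targets exact would need a negative amount; discard.
avocado + kale with both tight: 2.35 servings and 2.839 servings → $7.12.
orange + sweet potato: intersection lies outside the first quadrant.
orange + kale with both tight: 0.3387 servings and 2.887 servings → $3.40.
sweet potato + kale with both tight: 2.615 servings and 2.059 servings → $3.31.
So the least-cost plan costs $3.31.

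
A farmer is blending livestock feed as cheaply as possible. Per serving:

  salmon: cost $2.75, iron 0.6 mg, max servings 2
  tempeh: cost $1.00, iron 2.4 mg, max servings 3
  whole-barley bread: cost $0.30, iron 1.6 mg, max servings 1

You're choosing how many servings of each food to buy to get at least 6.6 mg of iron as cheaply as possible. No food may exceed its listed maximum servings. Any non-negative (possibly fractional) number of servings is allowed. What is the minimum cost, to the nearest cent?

Cost per mg of iron: whole-barley bread $0.1875, tempeh $0.4167, salmon $4.5833.
Take 1 serving of whole-barley bread: +1.6 mg iron for $0.30 (total $0.30, still need 5.0 mg).
Take 2.083 servings of tempeh: +5.0 mg iron for $2.08 (total $2.38, still need 0.0 mg).
Greedy by cheapest-per-mg is optimal for a single linear constraint, so the minimum cost is $2.38.

$2.38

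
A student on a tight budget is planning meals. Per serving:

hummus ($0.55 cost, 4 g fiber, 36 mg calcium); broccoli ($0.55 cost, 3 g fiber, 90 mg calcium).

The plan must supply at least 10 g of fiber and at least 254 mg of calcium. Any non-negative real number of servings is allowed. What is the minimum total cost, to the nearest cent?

$1.73

Compare the cost at each extreme point of the feasible region.
hummus only: max(10/4, 254/36) = 7.056 servings → $3.88.
broccoli only: max(10/3, 254/90) = 3.333 servings → $1.83.
hummus + broccoli with both tight: 0.5476 servings and 2.603 servings → $1.73.
So the least-cost plan costs $1.73.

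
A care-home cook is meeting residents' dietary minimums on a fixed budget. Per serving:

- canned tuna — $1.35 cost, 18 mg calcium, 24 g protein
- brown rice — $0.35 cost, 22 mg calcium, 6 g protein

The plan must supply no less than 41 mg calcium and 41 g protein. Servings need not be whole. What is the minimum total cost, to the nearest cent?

$2.31

With two linear requirements the optimum uses one or two foods; enumerate the corners.
canned tuna only: max(41/18, 41/24) = 2.278 servings → $3.08.
brown rice only: max(41/22, 41/6) = 6.833 servings → $2.39.
canned tuna + brown rice with both tight: 1.562 servings and 0.5857 servings → $2.31.
Cheapest feasible corner: $2.31.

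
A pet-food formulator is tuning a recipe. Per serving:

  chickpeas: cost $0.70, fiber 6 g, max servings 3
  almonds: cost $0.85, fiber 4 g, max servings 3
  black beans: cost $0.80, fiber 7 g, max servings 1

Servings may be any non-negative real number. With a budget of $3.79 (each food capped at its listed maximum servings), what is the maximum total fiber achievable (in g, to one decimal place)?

29.2 g

Fiber per dollar: black beans 8.75, chickpeas 8.571, almonds 4.706.
Take 1 serving of black beans: spends $0.80, +7.0 g fiber (running total 7.0 g).
Take 3 servings of chickpeas: spends $2.10, +18.0 g fiber (running total 25.0 g).
Take 1.047 servings of almonds: spends $0.89, +4.2 g fiber (running total 29.2 g).
Greedy by best ratio exhausts the cost allowance optimally: 29.2 g.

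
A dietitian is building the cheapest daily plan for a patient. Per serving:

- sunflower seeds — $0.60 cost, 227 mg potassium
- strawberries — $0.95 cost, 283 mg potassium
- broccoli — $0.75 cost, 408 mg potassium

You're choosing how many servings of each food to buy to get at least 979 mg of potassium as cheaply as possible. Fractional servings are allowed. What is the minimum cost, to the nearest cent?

$1.80

Cost per mg of potassium: broccoli $0.0018, sunflower seeds $0.0026, strawberries $0.0034.
With no serving limits, use only broccoli: 979 mg / 408 mg = 2.4 servings × $0.75 = $1.80.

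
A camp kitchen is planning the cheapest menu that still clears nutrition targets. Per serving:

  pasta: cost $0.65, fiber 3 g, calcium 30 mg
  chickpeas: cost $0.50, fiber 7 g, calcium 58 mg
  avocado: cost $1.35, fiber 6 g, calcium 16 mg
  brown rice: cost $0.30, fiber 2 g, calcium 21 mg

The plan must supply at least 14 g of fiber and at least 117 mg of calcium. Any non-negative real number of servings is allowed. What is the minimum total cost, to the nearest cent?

A basic optimal solution has at most two foods positive. Try each food alone and each pair with both targets met exactly.
pasta only: max(14/3, 117/30) = 4.667 servings → $3.03.
chickpeas only: max(14/7, 117/58) = 2.017 servings → $1.01.
avocado only: max(14/6, 117/16) = 7.312 servings → $9.87.
brown rice only: max(14/2, 117/21) = 7 servings → $2.10.
pasta + chickpeas with both tight: 0.1944 servings and 1.917 servings → $1.08.
pasta + avocado with both tight: 3.621 servings and 0.5227 servings → $3.06.
pasta + brown rice: the both-tight solution has a negative serving — not a feasible corner.
chickpeas + avocado: the both-tight solution has a negative serving — not a feasible corner.
chickpeas + brown rice with both tight: 1.935 servings and 0.2258 servings → $1.04.
avocado + brown rice with both tight: 0.6383 servings and 5.085 servings → $2.39.
Cheapest feasible corner: $1.01.

$1.01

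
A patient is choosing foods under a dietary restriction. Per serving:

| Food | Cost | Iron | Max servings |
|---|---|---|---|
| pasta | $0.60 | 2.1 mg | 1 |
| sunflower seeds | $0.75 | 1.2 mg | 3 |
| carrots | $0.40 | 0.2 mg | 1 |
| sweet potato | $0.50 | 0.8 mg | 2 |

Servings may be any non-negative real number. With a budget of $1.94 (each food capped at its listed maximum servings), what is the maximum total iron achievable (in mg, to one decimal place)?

Iron per dollar: pasta 3.5, sunflower seeds 1.6, sweet potato 1.6, carrots 0.5.
Take 1 serving of pasta: spends $0.60, +2.1 mg iron (running total 2.1 mg).
Take 1.787 servings of sunflower seeds: spends $1.34, +2.1 mg iron (running total 4.2 mg).
Filling greedily by iron-per-dollar is optimal for one linear limit, giving 4.2 mg.

4.2 mg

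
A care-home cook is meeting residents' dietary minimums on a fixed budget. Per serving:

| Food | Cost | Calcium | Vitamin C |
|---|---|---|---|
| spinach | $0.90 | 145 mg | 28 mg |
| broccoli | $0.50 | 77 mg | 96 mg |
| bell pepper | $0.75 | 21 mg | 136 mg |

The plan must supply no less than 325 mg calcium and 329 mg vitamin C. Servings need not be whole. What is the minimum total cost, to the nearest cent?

spinach only: max(325/145, 329/28) = 11.75 servings → $10.57.
broccoli only: max(325/77, 329/96) = 4.221 servings → $2.11.
bell pepper only: max(325/21, 329/136) = 15.48 servings → $11.61.
spinach + broccoli with both tight: 0.4987 servings and 3.282 servings → $2.09.
spinach + bell pepper with both tight: 1.949 servings and 2.018 servings → $3.27.
broccoli + bell pepper: the both-tight solution has a negative serving — not a feasible corner.
So the least-cost plan costs $2.09.

$2.09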